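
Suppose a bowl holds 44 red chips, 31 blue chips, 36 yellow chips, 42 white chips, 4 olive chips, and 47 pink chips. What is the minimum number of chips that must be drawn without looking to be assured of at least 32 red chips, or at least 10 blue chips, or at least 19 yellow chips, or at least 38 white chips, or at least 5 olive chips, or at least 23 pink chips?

The worst case stops just short of every target: 31 red, 9 blue, 18 yellow, 37 white, 4 olive, 22 pink — 31 + 9 + 18 + 37 + 4 + 22 = 121 chips.
One more chip must push some color to its target, so 121 + 1 = 122.

122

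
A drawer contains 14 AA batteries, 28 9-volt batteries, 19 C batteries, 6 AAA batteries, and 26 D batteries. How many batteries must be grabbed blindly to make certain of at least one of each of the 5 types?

88

The hardest type to obtain is AAA: we could draw every other battery first — 93 − 6 = 87 batteries — without a single AAA one.
The next draw must be AAA, so 87 + 1 = 88.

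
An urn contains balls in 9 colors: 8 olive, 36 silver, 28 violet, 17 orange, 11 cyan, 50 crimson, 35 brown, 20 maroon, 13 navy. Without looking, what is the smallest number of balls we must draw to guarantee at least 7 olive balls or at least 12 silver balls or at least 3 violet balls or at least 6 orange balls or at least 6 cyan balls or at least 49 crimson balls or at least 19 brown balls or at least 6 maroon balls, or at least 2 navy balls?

102

The worst case stops just short of every target: 6 olive, 11 silver, 2 violet, 5 orange, 5 cyan, 48 crimson, 18 brown, 5 maroon, 1 navy — 6 + 11 + 2 + 5 + 5 + 48 + 18 + 5 + 1 = 101 balls.
One more ball must push some color to its target, so 101 + 1 = 102.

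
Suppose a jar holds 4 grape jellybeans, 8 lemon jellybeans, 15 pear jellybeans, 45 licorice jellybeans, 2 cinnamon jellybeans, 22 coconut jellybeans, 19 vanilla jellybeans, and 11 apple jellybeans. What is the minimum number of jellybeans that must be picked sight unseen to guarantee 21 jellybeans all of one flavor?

100

Treat the 8 flavors as pigeonholes.
In the worst case we take at most 20 of each flavor, but all 4 grape, all 8 lemon, all 15 pear, all 2 cinnamon, all 19 vanilla, and all 11 apple (fewer than 20), giving 4 + 8 + 15 + 20 + 2 + 20 + 19 + 11 = 99.
One more jellybean then forces some flavor to 21, so 99 + 1 = 100.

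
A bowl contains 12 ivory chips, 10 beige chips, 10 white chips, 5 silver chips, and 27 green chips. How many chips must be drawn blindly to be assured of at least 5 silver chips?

64

The worst case draws every non-silver chip first: 12 + 10 + 10 + 27 = 59.
The next 5 draws are then forced to be silver, giving 59 + 5 = 64.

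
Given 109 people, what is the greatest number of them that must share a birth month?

There are 12 months of the year, which serve as the pigeonholes.
If each of the 12 months of the year held at most 9, the total would be at most 12 × 9 = 108 < 109, a contradiction.
So at least one holds ⌈109/12⌉ = 10.

10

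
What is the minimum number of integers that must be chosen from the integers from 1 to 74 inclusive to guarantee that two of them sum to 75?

38

Partition {1, …, 74} into 37 pairs: {1,74}, {2,73}, …, {37,38}.
Choosing 37 integers — say the integers 1 through 37 — takes one from each pair and avoids the property.
Choosing 38 forces two into the same pair by pigeonhole, and those sum to 75. So 38.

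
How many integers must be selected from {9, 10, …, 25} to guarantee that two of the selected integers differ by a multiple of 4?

Use the pigeonhole principle on residue classes: group the integers by remainder mod 4; there are 4 residue classes, each nonempty in this range.
Choosing one from each class (4 integers) avoids any shared remainder.
One more choice must repeat a class, so two differ by a multiple of 4. Hence 4 + 1 = 5.

5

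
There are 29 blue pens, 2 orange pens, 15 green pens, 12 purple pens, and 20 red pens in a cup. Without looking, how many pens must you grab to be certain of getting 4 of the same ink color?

15

Treat the 5 ink colors as pigeonholes.
In the worst case we take at most 3 of each ink color, but all 2 orange (fewer than 3), giving 3 + 2 + 3 + 3 + 3 = 14.
One more pen then forces some ink color to 4, so 14 + 1 = 15.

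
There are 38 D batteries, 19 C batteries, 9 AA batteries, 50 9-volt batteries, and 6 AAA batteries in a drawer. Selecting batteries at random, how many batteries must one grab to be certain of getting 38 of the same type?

Treat the 5 types as pigeonholes.
In the worst case we take at most 37 of each type, but all 19 C, all 9 AA, and all 6 AAA (fewer than 37), giving 37 + 19 + 9 + 37 + 6 = 108.
One more battery then forces some type to 38, so 108 + 1 = 109.

109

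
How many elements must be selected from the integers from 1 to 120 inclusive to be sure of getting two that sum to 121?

61

Partition {1, …, 120} into 60 pairs: {1,120}, {2,119}, …, {60,61}.
Choosing 60 integers — say the integers 1 through 60 — takes one from each pair and avoids the property.
Choosing 61 forces two into the same pair by pigeonhole, and those sum to 121. So 61.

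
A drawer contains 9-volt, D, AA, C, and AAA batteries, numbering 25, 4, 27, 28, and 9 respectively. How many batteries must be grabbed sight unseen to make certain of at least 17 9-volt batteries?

The worst case draws every non-9-volt battery first: 4 + 27 + 28 + 9 = 68.
The next 17 draws are then forced to be 9-volt, giving 68 + 17 = 85.

85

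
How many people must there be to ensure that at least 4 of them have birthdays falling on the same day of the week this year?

22

There are 7 days of the week acting as pigeonholes.
With 7 × 3 = 21 people we could place exactly 3 in each, with no class reaching 4.
One more forces some class to hold 4, so 21 + 1 = 22.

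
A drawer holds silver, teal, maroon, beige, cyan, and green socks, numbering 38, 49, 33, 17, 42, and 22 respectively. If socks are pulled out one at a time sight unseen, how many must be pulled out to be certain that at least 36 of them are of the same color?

178

Treat the 6 colors as pigeonholes.
In the worst case we take at most 35 of each color, but all 33 maroon, all 17 beige, and all 22 green (fewer than 35), giving 35 + 35 + 33 + 17 + 35 + 22 = 177.
One more sock then forces some color to 36, so 177 + 1 = 178.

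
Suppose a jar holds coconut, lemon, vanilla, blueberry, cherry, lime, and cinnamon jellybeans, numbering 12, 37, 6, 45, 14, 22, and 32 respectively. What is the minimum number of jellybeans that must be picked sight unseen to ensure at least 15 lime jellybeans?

The worst case draws every non-lime jellybean first: 12 + 37 + 6 + 45 + 14 + 32 = 146.
The next 15 draws are then forced to be lime, giving 146 + 15 = 161.

161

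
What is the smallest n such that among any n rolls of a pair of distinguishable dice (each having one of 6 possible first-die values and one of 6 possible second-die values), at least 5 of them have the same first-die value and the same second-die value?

145

There are 6 × 6 = 36 (first-die value, second-die value) combinations acting as pigeonholes.
With 36 × 4 = 144 rolls of a pair of distinguishable dice we could place exactly 4 in each, with no (first-die value, second-die value) pair reaching 5.
One more forces some (first-die value, second-die value) pair to hold 5, so 144 + 1 = 145.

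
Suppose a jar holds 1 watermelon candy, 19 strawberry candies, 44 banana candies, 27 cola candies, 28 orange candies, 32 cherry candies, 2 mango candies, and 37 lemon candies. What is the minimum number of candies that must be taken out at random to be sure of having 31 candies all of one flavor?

168

In the worst case we take at most 30 of each flavor, but all 1 watermelon, all 19 strawberry, all 27 cola, all 28 orange, and all 2 mango (fewer than 30), giving 1 + 19 + 30 + 27 + 28 + 30 + 2 + 30 = 167.
One more candy then forces some flavor to 31, so 167 + 1 = 168.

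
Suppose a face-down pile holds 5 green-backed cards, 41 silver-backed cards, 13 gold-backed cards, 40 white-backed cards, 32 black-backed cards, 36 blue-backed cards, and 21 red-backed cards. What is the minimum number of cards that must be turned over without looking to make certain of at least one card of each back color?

The hardest back color to obtain is green-backed: we could draw every other card first — 188 − 5 = 183 cards — without a single green-backed one.
The next draw must be green-backed, so 183 + 1 = 184.

184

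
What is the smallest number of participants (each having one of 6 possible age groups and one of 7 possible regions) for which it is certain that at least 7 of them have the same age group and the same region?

There are 6 × 7 = 42 (age group, region) combinations acting as pigeonholes.
With 42 × 6 = 252 participants we could place exactly 6 in each, with no (age group, region) pair reaching 7.
One more forces some (age group, region) pair to hold 7, so 252 + 1 = 253.

253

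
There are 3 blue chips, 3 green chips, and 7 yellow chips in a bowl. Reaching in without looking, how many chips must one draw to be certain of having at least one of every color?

The hardest color to obtain is blue: we could draw every other chip first — 13 − 3 = 10 chips — without a single blue one.
The next draw must be blue, so 10 + 1 = 11.

11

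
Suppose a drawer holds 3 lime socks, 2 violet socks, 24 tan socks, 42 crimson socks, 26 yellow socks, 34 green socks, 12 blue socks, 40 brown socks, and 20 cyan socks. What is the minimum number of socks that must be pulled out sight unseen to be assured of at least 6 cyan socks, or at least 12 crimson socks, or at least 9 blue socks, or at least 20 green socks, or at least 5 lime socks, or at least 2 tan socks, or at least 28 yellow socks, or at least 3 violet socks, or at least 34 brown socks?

109

The worst case stops just short of every target: all 3 lime, 2 violet, 1 tan, 11 crimson, all 26 yellow, 19 green, 8 blue, 33 brown, 5 cyan — 3 + 2 + 1 + 11 + 26 + 19 + 8 + 33 + 5 = 108 socks.
One more sock must push some color to its target, so 108 + 1 = 109.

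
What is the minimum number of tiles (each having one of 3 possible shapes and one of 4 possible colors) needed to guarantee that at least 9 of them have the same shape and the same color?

97

There are 3 × 4 = 12 (shape, color) combinations acting as pigeonholes.
With 12 × 8 = 96 tiles we could place exactly 8 in each, with no (shape, color) pair reaching 9.
One more forces some (shape, color) pair to hold 9, so 96 + 1 = 97.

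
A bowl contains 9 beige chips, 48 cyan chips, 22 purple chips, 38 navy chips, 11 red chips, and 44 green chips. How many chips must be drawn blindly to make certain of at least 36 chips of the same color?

Treat the 6 colors as pigeonholes.
In the worst case we take at most 35 of each color, but all 9 beige, all 22 purple, and all 11 red (fewer than 35), giving 9 + 35 + 22 + 35 + 11 + 35 = 147.
One more chip then forces some color to 36, so 147 + 1 = 148.

148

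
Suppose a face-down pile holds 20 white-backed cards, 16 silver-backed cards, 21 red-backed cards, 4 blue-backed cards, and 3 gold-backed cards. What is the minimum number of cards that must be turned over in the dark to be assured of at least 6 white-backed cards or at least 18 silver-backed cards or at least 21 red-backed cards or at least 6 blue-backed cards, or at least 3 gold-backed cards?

The worst case stops just short of every target: 5 white-backed, all 16 silver-backed, 20 red-backed, all 4 blue-backed, 2 gold-backed — 5 + 16 + 20 + 4 + 2 = 47 cards.
One more card must push some back color to its target, so 47 + 1 = 48.

48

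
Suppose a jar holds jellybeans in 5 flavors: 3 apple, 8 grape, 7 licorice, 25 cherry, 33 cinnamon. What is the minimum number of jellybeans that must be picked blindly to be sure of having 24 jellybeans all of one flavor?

65

In the worst case we take at most 23 of each flavor, but all 3 apple, all 8 grape, and all 7 licorice (fewer than 23), giving 3 + 8 + 7 + 23 + 23 = 64.
One more jellybean then forces some flavor to 24, so 64 + 1 = 65.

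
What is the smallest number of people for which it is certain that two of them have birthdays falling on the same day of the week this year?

There are 7 days of the week acting as pigeonholes.
With 7 people we could place one in each, avoiding any repeat.
One more forces some class to hold 2, so 7 + 1 = 8.

8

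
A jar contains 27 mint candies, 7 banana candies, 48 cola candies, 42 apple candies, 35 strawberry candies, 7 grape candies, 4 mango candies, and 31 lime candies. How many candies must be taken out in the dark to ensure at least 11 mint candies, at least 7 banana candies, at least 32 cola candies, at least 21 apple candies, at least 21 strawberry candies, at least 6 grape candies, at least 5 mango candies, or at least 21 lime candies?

Each of the 8 flavors has its own threshold; avoid all of them simultaneously.
The worst case stops just short of every target: 10 mint, 6 banana, 31 cola, 20 apple, 20 strawberry, 5 grape, 4 mango, 20 lime — 10 + 6 + 31 + 20 + 20 + 5 + 4 + 20 = 116 candies.
One more candy must push some flavor to its target, so 116 + 1 = 117.

117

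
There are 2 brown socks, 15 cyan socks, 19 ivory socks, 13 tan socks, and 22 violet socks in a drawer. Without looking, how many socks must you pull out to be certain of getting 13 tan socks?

71

To avoid tan socks as long as possible, exhaust the other 4 colors first.
The worst case draws every non-tan sock first: 2 + 15 + 19 + 22 = 58.
The next 13 draws are then forced to be tan, giving 58 + 13 = 71.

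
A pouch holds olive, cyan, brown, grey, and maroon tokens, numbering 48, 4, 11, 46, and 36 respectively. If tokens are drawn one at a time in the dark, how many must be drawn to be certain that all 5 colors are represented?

142

The hardest color to obtain is cyan: we could draw every other token first — 145 − 4 = 141 tokens — without a single cyan one.
The next draw must be cyan, so 141 + 1 = 142.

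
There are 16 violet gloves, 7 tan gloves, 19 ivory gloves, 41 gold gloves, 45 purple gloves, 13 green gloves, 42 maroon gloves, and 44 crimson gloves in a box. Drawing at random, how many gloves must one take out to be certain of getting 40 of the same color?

212

In the worst case we take at most 39 of each color, but all 16 violet, all 7 tan, all 19 ivory, and all 13 green (fewer than 39), giving 16 + 7 + 19 + 39 + 39 + 13 + 39 + 39 = 211.
One more glove then forces some color to 40, so 211 + 1 = 212.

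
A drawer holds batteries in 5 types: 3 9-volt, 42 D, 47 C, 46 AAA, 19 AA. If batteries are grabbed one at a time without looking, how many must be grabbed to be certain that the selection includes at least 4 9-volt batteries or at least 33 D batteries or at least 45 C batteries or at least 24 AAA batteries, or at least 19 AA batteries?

121

Each of the 5 types has its own threshold; avoid all of them simultaneously.
The worst case stops just short of every target: 3 9-volt, 32 D, 44 C, 23 AAA, 18 AA — 3 + 32 + 44 + 23 + 18 = 120 batteries.
One more battery must push some type to its target, so 120 + 1 = 121.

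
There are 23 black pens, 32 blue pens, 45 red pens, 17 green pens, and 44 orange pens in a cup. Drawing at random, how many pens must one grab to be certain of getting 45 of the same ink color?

161

In the worst case we take at most 44 of each ink color, but all 23 black, all 32 blue, and all 17 green (fewer than 44), giving 23 + 32 + 44 + 17 + 44 = 160.
One more pen then forces some ink color to 45, so 160 + 1 = 161.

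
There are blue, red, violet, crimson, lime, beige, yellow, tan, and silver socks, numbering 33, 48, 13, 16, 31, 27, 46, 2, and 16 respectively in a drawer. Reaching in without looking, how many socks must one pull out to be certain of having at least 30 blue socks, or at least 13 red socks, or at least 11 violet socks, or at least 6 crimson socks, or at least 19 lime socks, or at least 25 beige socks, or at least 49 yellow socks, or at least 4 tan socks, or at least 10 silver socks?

Each of the 9 colors has its own threshold; avoid all of them simultaneously.
The worst case stops just short of every target: 29 blue, 12 red, 10 violet, 5 crimson, 18 lime, 24 beige, all 46 yellow, all 2 tan, 9 silver — 29 + 12 + 10 + 5 + 18 + 24 + 46 + 2 + 9 = 155 socks.
One more sock must push some color to its target, so 155 + 1 = 156.

156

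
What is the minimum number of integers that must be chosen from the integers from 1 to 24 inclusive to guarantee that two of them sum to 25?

13

Partition {1, …, 24} into 12 pairs: {1,24}, {2,23}, …, {12,13}.
Choosing 12 integers — say the integers 1 through 12 — takes one from each pair and avoids the property.
Choosing 13 forces two into the same pair by pigeonhole, and those sum to 25. So 13.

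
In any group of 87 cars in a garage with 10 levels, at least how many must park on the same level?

9

The 87 cars fall into 10 levels.
If each of the 10 levels held at most 8, the total would be at most 10 × 8 = 80 < 87, a contradiction.
So at least one holds ⌈87/10⌉ = 9.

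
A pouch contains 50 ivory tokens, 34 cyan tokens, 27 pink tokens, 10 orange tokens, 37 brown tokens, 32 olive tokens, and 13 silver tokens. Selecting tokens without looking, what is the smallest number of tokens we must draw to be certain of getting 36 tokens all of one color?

187

In the worst case we take at most 35 of each color, but all 34 cyan, all 27 pink, all 10 orange, all 32 olive, and all 13 silver (fewer than 35), giving 35 + 34 + 27 + 10 + 35 + 32 + 13 = 186.
One more token then forces some color to 36, so 186 + 1 = 187.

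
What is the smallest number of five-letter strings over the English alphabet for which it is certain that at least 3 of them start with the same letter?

53

There are 26 possible first letters acting as pigeonholes.
With 26 × 2 = 52 five-letter strings over the English alphabet we could place exactly 2 in each, with no class reaching 3.
One more forces some class to hold 3, so 52 + 1 = 53.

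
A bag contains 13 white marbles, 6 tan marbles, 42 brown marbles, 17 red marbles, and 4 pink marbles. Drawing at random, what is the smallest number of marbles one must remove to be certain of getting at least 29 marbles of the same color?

In the worst case we take at most 28 of each color, but all 13 white, all 6 tan, all 17 red, and all 4 pink (fewer than 28), giving 13 + 6 + 28 + 17 + 4 = 68.
One more marble then forces some color to 29, so 68 + 1 = 69.

69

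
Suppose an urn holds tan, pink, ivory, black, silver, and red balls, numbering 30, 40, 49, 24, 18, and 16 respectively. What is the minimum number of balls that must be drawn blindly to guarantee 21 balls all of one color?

In the worst case we take at most 20 of each color, but all 18 silver and all 16 red (fewer than 20), giving 20 + 20 + 20 + 20 + 18 + 16 = 114.
One more ball then forces some color to 21, so 114 + 1 = 115.

115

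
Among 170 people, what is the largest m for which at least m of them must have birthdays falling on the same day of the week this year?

25

There are 7 days of the week, which serve as the pigeonholes.
If each of the 7 days of the week held at most 24, the total would be at most 7 × 24 = 168 < 170, a contradiction.
So at least one holds ⌈170/7⌉ = 25.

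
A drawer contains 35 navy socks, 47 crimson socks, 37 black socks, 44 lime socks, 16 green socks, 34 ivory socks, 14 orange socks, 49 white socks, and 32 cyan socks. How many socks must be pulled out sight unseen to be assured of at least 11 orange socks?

To avoid orange socks as long as possible, exhaust the other 8 colors first.
The worst case draws every non-orange sock first: 35 + 47 + 37 + 44 + 16 + 34 + 49 + 32 = 294.
The next 11 draws are then forced to be orange, giving 294 + 11 = 305.

305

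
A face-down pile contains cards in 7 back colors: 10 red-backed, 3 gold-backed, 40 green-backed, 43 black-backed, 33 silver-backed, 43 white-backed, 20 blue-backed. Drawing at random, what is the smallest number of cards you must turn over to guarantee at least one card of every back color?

The hardest back color to obtain is gold-backed: we could draw every other card first — 192 − 3 = 189 cards — without a single gold-backed one.
The next draw must be gold-backed, so 189 + 1 = 190.

190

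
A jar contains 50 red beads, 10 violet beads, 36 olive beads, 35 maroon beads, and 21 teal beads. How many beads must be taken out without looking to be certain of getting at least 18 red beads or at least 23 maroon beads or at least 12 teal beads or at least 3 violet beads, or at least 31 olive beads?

83

The worst case stops just short of every target: 17 red, 2 violet, 30 olive, 22 maroon, 11 teal — 17 + 2 + 30 + 22 + 11 = 82 beads.
One more bead must push some color to its target, so 82 + 1 = 83.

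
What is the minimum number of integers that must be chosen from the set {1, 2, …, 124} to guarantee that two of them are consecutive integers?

Partition {1, …, 124} into 62 pairs: {1,2}, {3,4}, …, {123,124}.
Choosing 62 integers — say the 62 even numbers 2, 4, …, 124 — takes one from each pair and avoids the property.
Choosing 63 forces two into the same pair by pigeonhole, and those are consecutive. So 63.

63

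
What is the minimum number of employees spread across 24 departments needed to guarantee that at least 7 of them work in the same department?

145

There are 24 departments acting as pigeonholes.
With 24 × 6 = 144 employees we could place exactly 6 in each, with no class reaching 7.
One more forces some class to hold 7, so 144 + 1 = 145.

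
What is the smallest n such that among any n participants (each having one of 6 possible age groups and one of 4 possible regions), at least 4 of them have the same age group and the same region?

73

There are 6 × 4 = 24 (age group, region) combinations acting as pigeonholes.
With 24 × 3 = 72 participants we could place exactly 3 in each, with no (age group, region) pair reaching 4.
One more forces some (age group, region) pair to hold 4, so 72 + 1 = 73.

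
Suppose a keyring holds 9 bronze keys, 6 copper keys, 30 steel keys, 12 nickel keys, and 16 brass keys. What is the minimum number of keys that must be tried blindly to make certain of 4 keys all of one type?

16

The worst case takes 3 keys of each type without reaching 4 of any: 5 × 3 = 15.
The next key must bring some type to 4, so 15 + 1 = 16.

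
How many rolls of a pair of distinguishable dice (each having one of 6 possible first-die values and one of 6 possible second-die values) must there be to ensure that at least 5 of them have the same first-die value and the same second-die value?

145

There are 6 × 6 = 36 (first-die value, second-die value) combinations acting as pigeonholes.
With 36 × 4 = 144 rolls of a pair of distinguishable dice we could place exactly 4 in each, with no (first-die value, second-die value) pair reaching 5.
One more forces some (first-die value, second-die value) pair to hold 5, so 144 + 1 = 145.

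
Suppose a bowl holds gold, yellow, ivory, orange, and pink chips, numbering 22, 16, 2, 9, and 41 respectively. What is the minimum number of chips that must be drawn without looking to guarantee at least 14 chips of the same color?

51

Treat the 5 colors as pigeonholes.
In the worst case we take at most 13 of each color, but all 2 ivory and all 9 orange (fewer than 13), giving 13 + 13 + 2 + 9 + 13 = 50.
One more chip then forces some color to 14, so 50 + 1 = 51.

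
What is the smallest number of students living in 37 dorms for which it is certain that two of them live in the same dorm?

There are 37 dorms acting as pigeonholes.
With 37 students we could place one in each, avoiding any repeat.
One more forces some class to hold 2, so 37 + 1 = 38.

38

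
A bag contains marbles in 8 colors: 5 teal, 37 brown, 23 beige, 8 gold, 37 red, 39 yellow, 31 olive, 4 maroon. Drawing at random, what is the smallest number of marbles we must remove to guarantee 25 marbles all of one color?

137

In the worst case we take at most 24 of each color, but all 5 teal, all 23 beige, all 8 gold, and all 4 maroon (fewer than 24), giving 5 + 24 + 23 + 8 + 24 + 24 + 24 + 4 = 136.
One more marble then forces some color to 25, so 136 + 1 = 137.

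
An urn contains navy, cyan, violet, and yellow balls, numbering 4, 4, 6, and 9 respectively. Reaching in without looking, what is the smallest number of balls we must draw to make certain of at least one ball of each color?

The hardest color to obtain is navy: we could draw every other ball first — 23 − 4 = 19 balls — without a single navy one.
The next draw must be navy, so 19 + 1 = 20.

20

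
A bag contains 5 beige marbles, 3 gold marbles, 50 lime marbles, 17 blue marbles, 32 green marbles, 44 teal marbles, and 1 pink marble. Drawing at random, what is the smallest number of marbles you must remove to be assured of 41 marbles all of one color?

In the worst case we take at most 40 of each color, but all 5 beige, all 3 gold, all 17 blue, all 32 green, and all 1 pink (fewer than 40), giving 5 + 3 + 40 + 17 + 32 + 40 + 1 = 138.
One more marble then forces some color to 41, so 138 + 1 = 139.

139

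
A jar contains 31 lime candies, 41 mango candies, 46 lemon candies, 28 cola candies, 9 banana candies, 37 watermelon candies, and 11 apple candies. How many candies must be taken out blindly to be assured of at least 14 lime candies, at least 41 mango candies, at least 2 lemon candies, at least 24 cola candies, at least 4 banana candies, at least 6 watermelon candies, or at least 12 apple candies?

The worst case stops just short of every target: 13 lime, 40 mango, 1 lemon, 23 cola, 3 banana, 5 watermelon, 11 apple — 13 + 40 + 1 + 23 + 3 + 5 + 11 = 96 candies.
One more candy must push some flavor to its target, so 96 + 1 = 97.

97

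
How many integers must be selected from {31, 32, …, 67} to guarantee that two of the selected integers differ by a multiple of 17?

Group the integers by remainder mod 17; there are 17 residue classes, each nonempty in this range.
Choosing one from each class (17 integers) avoids any shared remainder.
One more choice must repeat a class, so two differ by a multiple of 17. Hence 17 + 1 = 18.

18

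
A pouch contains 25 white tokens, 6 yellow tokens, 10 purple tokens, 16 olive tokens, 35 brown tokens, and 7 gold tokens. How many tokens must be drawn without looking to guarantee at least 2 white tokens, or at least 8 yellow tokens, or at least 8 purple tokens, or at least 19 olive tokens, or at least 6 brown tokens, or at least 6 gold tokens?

The worst case stops just short of every target: 1 white, all 6 yellow, 7 purple, all 16 olive, 5 brown, 5 gold — 1 + 6 + 7 + 16 + 5 + 5 = 40 tokens.
One more token must push some color to its target, so 40 + 1 = 41.

41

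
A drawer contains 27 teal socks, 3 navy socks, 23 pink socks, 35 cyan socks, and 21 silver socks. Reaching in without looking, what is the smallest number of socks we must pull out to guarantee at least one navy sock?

The worst case draws every non-navy sock first: 27 + 23 + 35 + 21 = 106.
The next draw is then forced to be navy, giving 106 + 1 = 107.

107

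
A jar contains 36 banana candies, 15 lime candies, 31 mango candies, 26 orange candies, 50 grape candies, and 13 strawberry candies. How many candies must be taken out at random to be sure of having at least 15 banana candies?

To avoid banana candies as long as possible, exhaust the other 5 flavors first.
The worst case draws every non-banana candy first: 15 + 31 + 26 + 50 + 13 = 135.
The next 15 draws are then forced to be banana, giving 135 + 15 = 150.

150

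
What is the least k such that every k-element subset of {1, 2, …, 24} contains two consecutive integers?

Partition {1, …, 24} into 12 pairs: {1,2}, {3,4}, …, {23,24}.
Choosing 12 integers — say the 12 even numbers 2, 4, …, 24 — takes one from each pair and avoids the property.
Choosing 13 forces two into the same pair by pigeonhole, and those are consecutive. So 13.

13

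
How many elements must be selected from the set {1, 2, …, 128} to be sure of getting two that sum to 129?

65

Partition {1, …, 128} into 64 pairs: {1,128}, {2,127}, …, {64,65}.
Choosing 64 integers — say the integers 1 through 64 — takes one from each pair and avoids the property.
Choosing 65 forces two into the same pair by pigeonhole, and those sum to 129. So 65.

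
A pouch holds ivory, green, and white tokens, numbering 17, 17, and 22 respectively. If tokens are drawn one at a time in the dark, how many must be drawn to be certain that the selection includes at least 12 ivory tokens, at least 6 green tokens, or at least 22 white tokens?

The worst case stops just short of every target: 11 ivory, 5 green, 21 white — 11 + 5 + 21 = 37 tokens.
One more token must push some color to its target, so 37 + 1 = 38.

38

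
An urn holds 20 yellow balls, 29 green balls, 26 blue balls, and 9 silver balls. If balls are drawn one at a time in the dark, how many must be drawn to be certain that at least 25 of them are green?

80

To avoid green balls as long as possible, exhaust the other 3 colors first.
The worst case draws every non-green ball first: 20 + 26 + 9 = 55.
The next 25 draws are then forced to be green, giving 55 + 25 = 80.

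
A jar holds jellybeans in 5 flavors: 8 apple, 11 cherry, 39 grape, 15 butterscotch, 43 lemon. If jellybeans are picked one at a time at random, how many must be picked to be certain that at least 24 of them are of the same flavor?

In the worst case we take at most 23 of each flavor, but all 8 apple, all 11 cherry, and all 15 butterscotch (fewer than 23), giving 8 + 11 + 23 + 15 + 23 = 80.
One more jellybean then forces some flavor to 24, so 80 + 1 = 81.

81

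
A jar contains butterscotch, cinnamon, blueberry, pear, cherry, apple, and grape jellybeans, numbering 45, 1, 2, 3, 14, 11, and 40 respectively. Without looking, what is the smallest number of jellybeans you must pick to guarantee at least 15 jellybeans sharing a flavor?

60

In the worst case we take at most 14 of each flavor, but all 1 cinnamon, all 2 blueberry, all 3 pear, and all 11 apple (fewer than 14), giving 14 + 1 + 2 + 3 + 14 + 11 + 14 = 59.
One more jellybean then forces some flavor to 15, so 59 + 1 = 60.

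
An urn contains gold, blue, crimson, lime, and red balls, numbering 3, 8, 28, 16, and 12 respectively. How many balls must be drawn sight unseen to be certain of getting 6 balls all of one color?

Treat the 5 colors as pigeonholes.
In the worst case we take at most 5 of each color, but all 3 gold (fewer than 5), giving 3 + 5 + 5 + 5 + 5 = 23.
One more ball then forces some color to 6, so 23 + 1 = 24.

24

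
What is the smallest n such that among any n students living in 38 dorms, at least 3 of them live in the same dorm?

There are 38 dorms acting as pigeonholes.
With 38 × 2 = 76 students we could place exactly 2 in each, with no class reaching 3.
One more forces some class to hold 3, so 76 + 1 = 77.

77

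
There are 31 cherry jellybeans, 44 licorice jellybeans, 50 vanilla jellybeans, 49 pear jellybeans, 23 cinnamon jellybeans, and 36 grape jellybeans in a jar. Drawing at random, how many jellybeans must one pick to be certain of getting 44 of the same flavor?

In the worst case we take at most 43 of each flavor, but all 31 cherry, all 23 cinnamon, and all 36 grape (fewer than 43), giving 31 + 43 + 43 + 43 + 23 + 36 = 219.
One more jellybean then forces some flavor to 44, so 219 + 1 = 220.

220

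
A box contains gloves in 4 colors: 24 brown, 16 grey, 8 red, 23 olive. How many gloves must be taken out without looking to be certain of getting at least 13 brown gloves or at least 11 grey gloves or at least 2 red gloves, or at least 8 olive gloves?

31

The worst case stops just short of every target: 12 brown, 10 grey, 1 red, 7 olive — 12 + 10 + 1 + 7 = 30 gloves.
One more glove must push some color to its target, so 30 + 1 = 31.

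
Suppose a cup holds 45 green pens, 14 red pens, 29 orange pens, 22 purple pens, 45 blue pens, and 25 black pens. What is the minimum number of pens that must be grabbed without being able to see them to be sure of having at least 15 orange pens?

The worst case draws every non-orange pen first: 45 + 14 + 22 + 45 + 25 = 151.
The next 15 draws are then forced to be orange, giving 151 + 15 = 166.

166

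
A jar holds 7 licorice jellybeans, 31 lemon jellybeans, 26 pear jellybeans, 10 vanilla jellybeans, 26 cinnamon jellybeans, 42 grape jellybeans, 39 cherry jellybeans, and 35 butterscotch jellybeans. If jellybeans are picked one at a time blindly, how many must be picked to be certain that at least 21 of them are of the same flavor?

138

In the worst case we take at most 20 of each flavor, but all 7 licorice and all 10 vanilla (fewer than 20), giving 7 + 20 + 20 + 10 + 20 + 20 + 20 + 20 = 137.
One more jellybean then forces some flavor to 21, so 137 + 1 = 138.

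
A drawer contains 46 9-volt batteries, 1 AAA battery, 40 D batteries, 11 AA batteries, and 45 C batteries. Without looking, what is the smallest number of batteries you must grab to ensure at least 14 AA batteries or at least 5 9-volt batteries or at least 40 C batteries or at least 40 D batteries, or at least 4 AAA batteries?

95

The worst case stops just short of every target: 4 9-volt, all 1 AAA, 39 D, all 11 AA, 39 C — 4 + 1 + 39 + 11 + 39 = 94 batteries.
One more battery must push some type to its target, so 94 + 1 = 95.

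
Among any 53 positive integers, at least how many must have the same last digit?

There are 10 possible last digits, which serve as the pigeonholes.
If each of the 10 possible last digits held at most 5, the total would be at most 10 × 5 = 50 < 53, a contradiction.
So at least one holds ⌈53/10⌉ = 6.

6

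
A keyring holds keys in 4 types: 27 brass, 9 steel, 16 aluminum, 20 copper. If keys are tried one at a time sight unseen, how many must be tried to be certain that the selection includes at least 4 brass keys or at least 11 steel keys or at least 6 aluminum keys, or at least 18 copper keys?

The worst case stops just short of every target: 3 brass, all 9 steel, 5 aluminum, 17 copper — 3 + 9 + 5 + 17 = 34 keys.
One more key must push some type to its target, so 34 + 1 = 35.

35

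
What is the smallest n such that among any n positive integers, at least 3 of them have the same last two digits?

There are 100 possible two-digit endings acting as pigeonholes.
With 100 × 2 = 200 positive integers we could place exactly 2 in each, with no class reaching 3.
One more forces some class to hold 3, so 200 + 1 = 201.

201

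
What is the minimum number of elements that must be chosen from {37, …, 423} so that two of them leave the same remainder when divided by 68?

Group the integers by remainder mod 68; there are 68 residue classes, each nonempty in this range.
Choosing one from each class (68 integers) avoids any shared remainder.
One more choice must repeat a class, so two differ by a multiple of 68. Hence 68 + 1 = 69.

69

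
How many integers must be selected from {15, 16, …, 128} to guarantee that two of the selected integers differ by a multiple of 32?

33

Group the integers by remainder mod 32; there are 32 residue classes, each nonempty in this range.
Choosing one from each class (32 integers) avoids any shared remainder.
One more choice must repeat a class, so two differ by a multiple of 32. Hence 32 + 1 = 33.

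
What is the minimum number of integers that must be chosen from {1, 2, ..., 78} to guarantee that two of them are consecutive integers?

40

Partition {1, …, 78} into 39 pairs: {1,2}, {3,4}, …, {77,78}.
Choosing 39 integers — say the 39 even numbers 2, 4, …, 78 — takes one from each pair and avoids the property.
Choosing 40 forces two into the same pair by pigeonhole, and those are consecutive. So 40.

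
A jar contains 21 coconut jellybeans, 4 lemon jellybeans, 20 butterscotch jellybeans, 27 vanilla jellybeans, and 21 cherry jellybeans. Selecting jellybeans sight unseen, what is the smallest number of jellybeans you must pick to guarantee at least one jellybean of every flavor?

90

The hardest flavor to obtain is lemon: we could draw every other jellybean first — 93 − 4 = 89 jellybeans — without a single lemon one.
The next draw must be lemon, so 89 + 1 = 90.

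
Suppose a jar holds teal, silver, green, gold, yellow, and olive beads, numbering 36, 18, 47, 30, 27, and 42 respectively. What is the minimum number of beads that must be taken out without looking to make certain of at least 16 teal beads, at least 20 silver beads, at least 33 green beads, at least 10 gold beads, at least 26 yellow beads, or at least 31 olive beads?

130

The worst case stops just short of every target: 15 teal, all 18 silver, 32 green, 9 gold, 25 yellow, 30 olive — 15 + 18 + 32 + 9 + 25 + 30 = 129 beads.
One more bead must push some color to its target, so 129 + 1 = 130.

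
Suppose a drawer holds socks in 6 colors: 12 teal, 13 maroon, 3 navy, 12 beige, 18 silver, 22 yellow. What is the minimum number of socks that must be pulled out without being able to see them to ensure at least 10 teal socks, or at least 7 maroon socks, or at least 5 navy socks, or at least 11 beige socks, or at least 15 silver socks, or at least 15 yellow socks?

57

Each of the 6 colors has its own threshold; avoid all of them simultaneously.
The worst case stops just short of every target: 9 teal, 6 maroon, all 3 navy, 10 beige, 14 silver, 14 yellow — 9 + 6 + 3 + 10 + 14 + 14 = 56 socks.
One more sock must push some color to its target, so 56 + 1 = 57.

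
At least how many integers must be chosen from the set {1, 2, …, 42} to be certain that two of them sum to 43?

22

Partition {1, …, 42} into 21 pairs: {1,42}, {2,41}, …, {21,22}.
Choosing 21 integers — say the integers 1 through 21 — takes one from each pair and avoids the property.
Choosing 22 forces two into the same pair by pigeonhole, and those sum to 43. So 22.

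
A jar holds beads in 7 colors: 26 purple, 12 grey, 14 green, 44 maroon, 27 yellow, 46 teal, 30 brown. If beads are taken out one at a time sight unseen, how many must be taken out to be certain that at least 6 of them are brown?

175

The worst case draws every non-brown bead first: 26 + 12 + 14 + 44 + 27 + 46 = 169.
The next 6 draws are then forced to be brown, giving 169 + 6 = 175.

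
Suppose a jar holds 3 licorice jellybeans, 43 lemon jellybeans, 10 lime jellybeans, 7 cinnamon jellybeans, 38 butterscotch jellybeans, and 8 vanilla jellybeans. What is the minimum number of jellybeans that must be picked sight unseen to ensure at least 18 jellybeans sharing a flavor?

63

Treat the 6 flavors as pigeonholes.
In the worst case we take at most 17 of each flavor, but all 3 licorice, all 10 lime, all 7 cinnamon, and all 8 vanilla (fewer than 17), giving 3 + 17 + 10 + 7 + 17 + 8 = 62.
One more jellybean then forces some flavor to 18, so 62 + 1 = 63.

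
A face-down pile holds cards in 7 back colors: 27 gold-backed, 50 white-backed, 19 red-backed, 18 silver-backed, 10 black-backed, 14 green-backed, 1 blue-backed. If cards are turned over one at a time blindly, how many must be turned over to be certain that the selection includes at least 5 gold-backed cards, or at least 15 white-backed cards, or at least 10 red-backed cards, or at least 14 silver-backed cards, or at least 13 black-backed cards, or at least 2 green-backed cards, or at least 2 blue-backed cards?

53

The worst case stops just short of every target: 4 gold-backed, 14 white-backed, 9 red-backed, 13 silver-backed, all 10 black-backed, 1 green-backed, 1 blue-backed — 4 + 14 + 9 + 13 + 10 + 1 + 1 = 52 cards.
One more card must push some back color to its target, so 52 + 1 = 53.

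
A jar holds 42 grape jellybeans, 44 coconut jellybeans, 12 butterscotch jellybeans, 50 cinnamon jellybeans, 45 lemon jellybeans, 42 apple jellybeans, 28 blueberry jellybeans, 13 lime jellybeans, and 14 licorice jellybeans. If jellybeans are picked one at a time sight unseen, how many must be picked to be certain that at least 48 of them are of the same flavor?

288

Treat the 9 flavors as pigeonholes.
In the worst case we take at most 47 of each flavor, but all 42 grape, all 44 coconut, all 12 butterscotch, all 45 lemon, all 42 apple, all 28 blueberry, all 13 lime, and all 14 licorice (fewer than 47), giving 42 + 44 + 12 + 47 + 45 + 42 + 28 + 13 + 14 = 287.
One more jellybean then forces some flavor to 48, so 287 + 1 = 288.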